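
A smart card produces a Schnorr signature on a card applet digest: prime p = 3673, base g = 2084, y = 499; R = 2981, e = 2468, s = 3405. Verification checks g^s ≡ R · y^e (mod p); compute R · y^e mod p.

499^2468 mod 3673 = 1255
R · y^e ≡ 2981·1255 = 3741155 ≡ 2041 (mod 3673)

2041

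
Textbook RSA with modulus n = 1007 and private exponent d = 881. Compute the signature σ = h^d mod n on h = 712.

h^2 ≡ 712^2 = 506944 ≡ 423
h^4 ≡ 423^2 = 178929 ≡ 690
h^8 ≡ 690^2 = 476100 ≡ 796
h^16 ≡ 796^2 = 633616 ≡ 213
h^32 ≡ 213^2 = 45369 ≡ 54
h^64 ≡ 54^2 = 2916 ≡ 902
h^128 ≡ 902^2 = 813604 ≡ 955
h^256 ≡ 955^2 = 912025 ≡ 690
h^512 ≡ 690^2 = 476100 ≡ 796
881 = 512 + 256 + 64 + 32 + 16 + 1, so h^881 ≡ 796·690·902·54·213·712 ≡ 606 (mod 1007)

606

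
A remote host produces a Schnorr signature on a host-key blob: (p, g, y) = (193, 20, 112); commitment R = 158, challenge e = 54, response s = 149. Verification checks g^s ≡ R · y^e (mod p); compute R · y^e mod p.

35

Squares mod 193: 112^1≡112, 112^2≡192, 112^4≡1, 112^8≡1, 112^16≡1, 112^32≡1
54 = 32 + 16 + 4 + 2, so 112^54 ≡ 1·1·1·192 ≡ 192 (mod 193)
R · y^e ≡ 158·192 = 30336 ≡ 35 (mod 193)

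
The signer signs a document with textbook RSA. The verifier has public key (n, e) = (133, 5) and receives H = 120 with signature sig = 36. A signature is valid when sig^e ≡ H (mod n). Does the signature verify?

sig^5 mod 133 = 120
Since 120 equals the digest 120, verification succeeds.

verifies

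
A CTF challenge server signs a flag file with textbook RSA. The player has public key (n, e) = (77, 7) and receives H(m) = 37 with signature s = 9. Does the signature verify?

verifies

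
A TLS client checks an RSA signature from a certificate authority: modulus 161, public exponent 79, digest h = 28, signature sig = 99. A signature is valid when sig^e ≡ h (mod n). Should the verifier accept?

reject

sig^2 ≡ 99^2 = 9801 ≡ 141
sig^4 ≡ 141^2 = 19881 ≡ 78
sig^8 ≡ 78^2 = 6084 ≡ 127
sig^16 ≡ 127^2 = 16129 ≡ 29
sig^32 ≡ 29^2 = 841 ≡ 36
sig^64 ≡ 36^2 = 1296 ≡ 8
79 = 64 + 8 + 4 + 2 + 1, so sig^79 ≡ 8·127·78·141·99 ≡ 43 (mod 161)
The recovered value 43 does not match the digest 28.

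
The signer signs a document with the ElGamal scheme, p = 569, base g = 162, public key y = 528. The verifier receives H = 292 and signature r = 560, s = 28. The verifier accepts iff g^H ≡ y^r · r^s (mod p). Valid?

yes

Left side g^H mod p:
Squares mod 569: 162^1≡162, 162^2≡70, 162^4≡348, 162^8≡476, 162^16≡114, 162^32≡478, 162^64≡315, 162^128≡219, 162^256≡165
292 = 256 + 32 + 4, so 162^292 ≡ 165·478·348 ≡ 476 (mod 569)
Right side y^r · r^s mod p:
Squares mod 569: 528^1≡528, 528^2≡543, 528^4≡107, 528^8≡69, 528^16≡209, 528^32≡437, 528^64≡354, 528^128≡136, 528^256≡288, 528^512≡439
560 = 512 + 32 + 16, so 528^560 ≡ 439·437·209 ≡ 33 (mod 569)
Squares mod 569: 560^1≡560, 560^2≡81, 560^4≡302, 560^8≡164, 560^16≡153
28 = 16 + 8 + 4, so 560^28 ≡ 153·164·302 ≡ 411 (mod 569)
33·411 = 13563 ≡ 476 (mod 569)
476 ≡ 476 (mod 569), so the signature is genuine.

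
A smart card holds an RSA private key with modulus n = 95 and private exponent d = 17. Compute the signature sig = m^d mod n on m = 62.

Squares mod 95: m^1≡62, m^2≡44, m^4≡36, m^8≡61, m^16≡16
17 = 16 + 1, so m^17 ≡ 16·62 ≡ 42 (mod 95)

42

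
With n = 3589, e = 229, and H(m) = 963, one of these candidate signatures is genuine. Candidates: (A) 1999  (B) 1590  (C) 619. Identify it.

Candidate A: Squares mod 3589: 1999^1≡1999, 1999^2≡1444, 1999^4≡3516, 1999^8≡1740, 1999^16≡2073, 1999^32≡1296, 1999^64≡3553, 1999^128≡1296; 229 = 128 + 64 + 32 + 4 + 1, so 1999^229 ≡ 1296·3553·1296·3516·1999 ≡ 963 (mod 3589)
  → matches H(m) = 963
Candidate B: Squares mod 3589: 1590^1≡1590, 1590^2≡1444, 1590^4≡3516, 1590^8≡1740, 1590^16≡2073, 1590^32≡1296, 1590^64≡3553, 1590^128≡1296; 229 = 128 + 64 + 32 + 4 + 1, so 1590^229 ≡ 1296·3553·1296·3516·1590 ≡ 2626 (mod 3589)
Candidate C: Squares mod 3589: 619^1≡619, 619^2≡2727, 619^4≡121, 619^8≡285, 619^16≡2267, 619^32≡3430, 619^64≡158, 619^128≡3430; 229 = 128 + 64 + 32 + 4 + 1, so 619^229 ≡ 3430·158·3430·121·619 ≡ 2950 (mod 3589)

A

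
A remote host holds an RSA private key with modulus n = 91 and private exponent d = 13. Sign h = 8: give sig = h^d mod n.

8

h^13 mod 91 = 8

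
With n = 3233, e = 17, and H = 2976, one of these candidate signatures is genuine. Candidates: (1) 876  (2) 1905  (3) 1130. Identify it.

Candidate 1: Squares mod 3233: 876^1≡876, 876^2≡1155, 876^4≡2029, 876^8≡1232, 876^16≡1547; 17 = 16 + 1, so 876^17 ≡ 1547·876 ≡ 545 (mod 3233)
Candidate 2: Squares mod 3233: 1905^1≡1905, 1905^2≡1599, 1905^4≡2731, 1905^8≡3063, 1905^16≡3036; 17 = 16 + 1, so 1905^17 ≡ 3036·1905 ≡ 2976 (mod 3233)
  → matches H = 2976
Candidate 3: Squares mod 3233: 1130^1≡1130, 1130^2≡3098, 1130^4≡2060, 1130^8≡1904, 1130^16≡1023; 17 = 16 + 1, so 1130^17 ≡ 1023·1130 ≡ 1809 (mod 3233)

2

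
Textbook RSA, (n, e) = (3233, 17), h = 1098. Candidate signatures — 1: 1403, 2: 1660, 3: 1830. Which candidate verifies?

Candidate 1: Squares mod 3233: 1403^1≡1403, 1403^2≡2745, 1403^4≡2135, 1403^8≡2928, 1403^16≡2501; 17 = 16 + 1, so 1403^17 ≡ 2501·1403 ≡ 1098 (mod 3233)
  → matches h = 1098
Candidate 2: Squares mod 3233: 1660^1≡1660, 1660^2≡1084, 1660^4≡1477, 1660^8≡2487, 1660^16≡440; 17 = 16 + 1, so 1660^17 ≡ 440·1660 ≡ 2975 (mod 3233)
Candidate 3: Squares mod 3233: 1830^1≡1830, 1830^2≡2745, 1830^4≡2135, 1830^8≡2928, 1830^16≡2501; 17 = 16 + 1, so 1830^17 ≡ 2501·1830 ≡ 2135 (mod 3233)

1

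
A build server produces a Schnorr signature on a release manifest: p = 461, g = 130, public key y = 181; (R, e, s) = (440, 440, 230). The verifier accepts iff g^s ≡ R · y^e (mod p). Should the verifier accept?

g^s mod p:
130^2 = 16900 ≡ 304
130^4 ≡ 304^2 = 92416 ≡ 216
130^8 ≡ 216^2 = 46656 ≡ 95
130^16 ≡ 95^2 = 9025 ≡ 266
130^32 ≡ 266^2 = 70756 ≡ 223
130^64 ≡ 223^2 = 49729 ≡ 402
130^128 ≡ 402^2 = 161604 ≡ 254
230 = 128 + 64 + 32 + 4 + 2, so 130^230 ≡ 254·402·223·216·304 ≡ 1 (mod 461)
R · y^e mod p:
181^2 = 32761 ≡ 30
181^4 ≡ 30^2 = 900 ≡ 439
181^8 ≡ 439^2 = 192721 ≡ 23
181^16 ≡ 23^2 = 529 ≡ 68
181^32 ≡ 68^2 = 4624 ≡ 14
181^64 ≡ 14^2 = 196
181^128 ≡ 196^2 = 38416 ≡ 153
181^256 ≡ 153^2 = 23409 ≡ 359
440 = 256 + 128 + 32 + 16 + 8, so 181^440 ≡ 359·153·14·68·23 ≡ 359 (mod 461)
440·359 = 157960 ≡ 298 (mod 461)
1 ≠ 298; the check fails.

reject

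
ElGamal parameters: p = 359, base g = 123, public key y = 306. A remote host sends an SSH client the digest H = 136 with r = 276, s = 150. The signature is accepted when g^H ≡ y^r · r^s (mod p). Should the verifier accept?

Left side g^H mod p:
123^2 = 15129 ≡ 51
123^4 ≡ 51^2 = 2601 ≡ 88
123^8 ≡ 88^2 = 7744 ≡ 205
123^16 ≡ 205^2 = 42025 ≡ 22
123^32 ≡ 22^2 = 484 ≡ 125
123^64 ≡ 125^2 = 15625 ≡ 188
123^128 ≡ 188^2 = 35344 ≡ 162
136 = 128 + 8, so 123^136 ≡ 162·205 ≡ 182 (mod 359)
Right side y^r · r^s mod p:
306^2 = 93636 ≡ 296
306^4 ≡ 296^2 = 87616 ≡ 20
306^8 ≡ 20^2 = 400 ≡ 41
306^16 ≡ 41^2 = 1681 ≡ 245
306^32 ≡ 245^2 = 60025 ≡ 72
306^64 ≡ 72^2 = 5184 ≡ 158
306^128 ≡ 158^2 = 24964 ≡ 193
306^256 ≡ 193^2 = 37249 ≡ 272
276 = 256 + 16 + 4, so 306^276 ≡ 272·245·20 ≡ 192 (mod 359)
276^2 = 76176 ≡ 68
276^4 ≡ 68^2 = 4624 ≡ 316
276^8 ≡ 316^2 = 99856 ≡ 54
276^16 ≡ 54^2 = 2916 ≡ 44
276^32 ≡ 44^2 = 1936 ≡ 141
276^64 ≡ 141^2 = 19881 ≡ 136
276^128 ≡ 136^2 = 18496 ≡ 187
150 = 128 + 16 + 4 + 2, so 276^150 ≡ 187·44·316·68 ≡ 72 (mod 359)
192·72 = 13824 ≡ 182 (mod 359)
182 ≡ 182 (mod 359), so the signature is genuine.

accept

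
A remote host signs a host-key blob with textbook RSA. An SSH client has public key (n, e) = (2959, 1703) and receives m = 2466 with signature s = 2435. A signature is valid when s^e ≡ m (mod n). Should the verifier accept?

Squares mod 2959: s^1≡2435, s^2≡2348, s^4≡487, s^8≡449, s^16≡389, s^32≡412, s^64≡1081, s^128≡2715, s^256≡356, s^512≡2458, s^1024≡2445
1703 = 1024 + 512 + 128 + 32 + 4 + 2 + 1, so s^1703 ≡ 2445·2458·2715·412·487·2348·2435 ≡ 493 (mod 2959)
The recovered value 493 does not match the digest 2466.

reject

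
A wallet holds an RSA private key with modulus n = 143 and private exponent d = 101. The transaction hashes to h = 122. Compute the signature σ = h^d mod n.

h^2 ≡ 122^2 = 14884 ≡ 12
h^4 ≡ 12^2 = 144 ≡ 1
h^8 ≡ 1^2 = 1
h^16 ≡ 1^2 = 1
h^32 ≡ 1^2 = 1
h^64 ≡ 1^2 = 1
101 = 64 + 32 + 4 + 1, so h^101 ≡ 1·1·1·122 ≡ 122 (mod 143)

122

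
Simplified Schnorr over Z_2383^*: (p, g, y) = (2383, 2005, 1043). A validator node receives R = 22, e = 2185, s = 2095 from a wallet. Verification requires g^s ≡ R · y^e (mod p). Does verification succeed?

g^s mod p:
2005^2 = 4020025 ≡ 2287
2005^4 ≡ 2287^2 = 5230369 ≡ 2067
2005^8 ≡ 2067^2 = 4272489 ≡ 2153
2005^16 ≡ 2153^2 = 4635409 ≡ 474
2005^32 ≡ 474^2 = 224676 ≡ 674
2005^64 ≡ 674^2 = 454276 ≡ 1506
2005^128 ≡ 1506^2 = 2268036 ≡ 1803
2005^256 ≡ 1803^2 = 3250809 ≡ 397
2005^512 ≡ 397^2 = 157609 ≡ 331
2005^1024 ≡ 331^2 = 109561 ≡ 2326
2005^2048 ≡ 2326^2 = 5410276 ≡ 866
2095 = 2048 + 32 + 8 + 4 + 2 + 1, so 2005^2095 ≡ 866·674·2153·2067·2287·2005 ≡ 265 (mod 2383)
R · y^e mod p:
1043^2 = 1087849 ≡ 1201
1043^4 ≡ 1201^2 = 1442401 ≡ 686
1043^8 ≡ 686^2 = 470596 ≡ 1145
1043^16 ≡ 1145^2 = 1311025 ≡ 375
1043^32 ≡ 375^2 = 140625 ≡ 28
1043^64 ≡ 28^2 = 784
1043^128 ≡ 784^2 = 614656 ≡ 2225
1043^256 ≡ 2225^2 = 4950625 ≡ 1134
1043^512 ≡ 1134^2 = 1285956 ≡ 1519
1043^1024 ≡ 1519^2 = 2307361 ≡ 617
1043^2048 ≡ 617^2 = 380689 ≡ 1792
2185 = 2048 + 128 + 8 + 1, so 1043^2185 ≡ 1792·2225·1145·1043 ≡ 337 (mod 2383)
22·337 = 7414 ≡ 265 (mod 2383)
265 ≡ 265 (mod 2383); signature holds.

passes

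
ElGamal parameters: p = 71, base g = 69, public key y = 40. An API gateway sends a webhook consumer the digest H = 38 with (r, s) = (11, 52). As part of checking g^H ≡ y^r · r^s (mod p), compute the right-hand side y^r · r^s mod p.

40^2 = 1600 ≡ 38
40^4 ≡ 38^2 = 1444 ≡ 24
40^8 ≡ 24^2 = 576 ≡ 8
11 = 8 + 2 + 1, so 40^11 ≡ 8·38·40 ≡ 19 (mod 71)
11^2 = 121 ≡ 50
11^4 ≡ 50^2 = 2500 ≡ 15
11^8 ≡ 15^2 = 225 ≡ 12
11^16 ≡ 12^2 = 144 ≡ 2
11^32 ≡ 2^2 = 4
52 = 32 + 16 + 4, so 11^52 ≡ 4·2·15 ≡ 49 (mod 71)
y^r · r^s ≡ 19·49 = 931 ≡ 8 (mod 71)

8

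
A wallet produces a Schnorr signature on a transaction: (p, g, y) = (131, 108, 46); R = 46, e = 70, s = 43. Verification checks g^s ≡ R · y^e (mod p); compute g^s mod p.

9

Squares mod 131: 108^1≡108, 108^2≡5, 108^4≡25, 108^8≡101, 108^16≡114, 108^32≡27
43 = 32 + 8 + 2 + 1, so 108^43 ≡ 27·101·5·108 ≡ 9 (mod 131)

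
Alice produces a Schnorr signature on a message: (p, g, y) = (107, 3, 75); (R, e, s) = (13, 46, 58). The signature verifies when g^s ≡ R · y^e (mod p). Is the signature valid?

valid

g^s mod p:
3^2 = 9
3^4 ≡ 9^2 = 81
3^8 ≡ 81^2 = 6561 ≡ 34
3^16 ≡ 34^2 = 1156 ≡ 86
3^32 ≡ 86^2 = 7396 ≡ 13
58 = 32 + 16 + 8 + 2, so 3^58 ≡ 13·86·34·9 ≡ 29 (mod 107)
R · y^e mod p:
75^2 = 5625 ≡ 61
75^4 ≡ 61^2 = 3721 ≡ 83
75^8 ≡ 83^2 = 6889 ≡ 41
75^16 ≡ 41^2 = 1681 ≡ 76
75^32 ≡ 76^2 = 5776 ≡ 105
46 = 32 + 8 + 4 + 2, so 75^46 ≡ 105·41·83·61 ≡ 101 (mod 107)
13·101 = 1313 ≡ 29 (mod 107)
29 ≡ 29 (mod 107); signature holds.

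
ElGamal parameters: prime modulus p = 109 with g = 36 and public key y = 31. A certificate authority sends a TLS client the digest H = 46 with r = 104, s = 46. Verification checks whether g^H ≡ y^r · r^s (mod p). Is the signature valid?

Left side g^H mod p:
36^2 = 1296 ≡ 97
36^4 ≡ 97^2 = 9409 ≡ 35
36^8 ≡ 35^2 = 1225 ≡ 26
36^16 ≡ 26^2 = 676 ≡ 22
36^32 ≡ 22^2 = 484 ≡ 48
46 = 32 + 8 + 4 + 2, so 36^46 ≡ 48·26·35·97 ≡ 21 (mod 109)
Right side y^r · r^s mod p:
31^2 = 961 ≡ 89
31^4 ≡ 89^2 = 7921 ≡ 73
31^8 ≡ 73^2 = 5329 ≡ 97
31^16 ≡ 97^2 = 9409 ≡ 35
31^32 ≡ 35^2 = 1225 ≡ 26
31^64 ≡ 26^2 = 676 ≡ 22
104 = 64 + 32 + 8, so 31^104 ≡ 22·26·97 ≡ 3 (mod 109)
104^2 = 10816 ≡ 25
104^4 ≡ 25^2 = 625 ≡ 80
104^8 ≡ 80^2 = 6400 ≡ 78
104^16 ≡ 78^2 = 6084 ≡ 89
104^32 ≡ 89^2 = 7921 ≡ 73
46 = 32 + 8 + 4 + 2, so 104^46 ≡ 73·78·80·25 ≡ 7 (mod 109)
3·7 = 21 ≡ 21 (mod 109)
21 ≡ 21 (mod 109), so the signature is genuine.

valid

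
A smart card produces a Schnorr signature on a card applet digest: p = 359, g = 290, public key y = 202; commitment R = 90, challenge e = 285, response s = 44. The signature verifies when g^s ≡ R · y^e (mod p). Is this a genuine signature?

forged

g^s mod p:
290^2 = 84100 ≡ 94
290^4 ≡ 94^2 = 8836 ≡ 220
290^8 ≡ 220^2 = 48400 ≡ 294
290^16 ≡ 294^2 = 86436 ≡ 276
290^32 ≡ 276^2 = 76176 ≡ 68
44 = 32 + 8 + 4, so 290^44 ≡ 68·294·220 ≡ 131 (mod 359)
R · y^e mod p:
202^2 = 40804 ≡ 237
202^4 ≡ 237^2 = 56169 ≡ 165
202^8 ≡ 165^2 = 27225 ≡ 300
202^16 ≡ 300^2 = 90000 ≡ 250
202^32 ≡ 250^2 = 62500 ≡ 34
202^64 ≡ 34^2 = 1156 ≡ 79
202^128 ≡ 79^2 = 6241 ≡ 138
202^256 ≡ 138^2 = 19044 ≡ 17
285 = 256 + 16 + 8 + 4 + 1, so 202^285 ≡ 17·250·300·165·202 ≡ 242 (mod 359)
90·242 = 21780 ≡ 240 (mod 359)
131 ≠ 240; the check fails.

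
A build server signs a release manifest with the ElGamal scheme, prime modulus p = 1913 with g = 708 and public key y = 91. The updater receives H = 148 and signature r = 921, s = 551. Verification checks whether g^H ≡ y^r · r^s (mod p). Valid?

yes

Left side g^H mod p:
Squares mod 1913: 708^1≡708, 708^2≡58, 708^4≡1451, 708^8≡1101, 708^16≡1272, 708^32≡1499, 708^64≡1139, 708^128≡307
148 = 128 + 16 + 4, so 708^148 ≡ 307·1272·1451 ≡ 269 (mod 1913)
Right side y^r · r^s mod p:
Squares mod 1913: 91^1≡91, 91^2≡629, 91^4≡1563, 91^8≡68, 91^16≡798, 91^32≡1688, 91^64≡887, 91^128≡526, 91^256≡1204, 91^512≡1475
921 = 512 + 256 + 128 + 16 + 8 + 1, so 91^921 ≡ 1475·1204·526·798·68·91 ≡ 1267 (mod 1913)
Squares mod 1913: 921^1≡921, 921^2≡782, 921^4≡1277, 921^8≡853, 921^16≡669, 921^32≡1832, 921^64≡822, 921^128≡395, 921^256≡1072, 921^512≡1384
551 = 512 + 32 + 4 + 2 + 1, so 921^551 ≡ 1384·1832·1277·782·921 ≡ 1039 (mod 1913)
1267·1039 = 1316413 ≡ 269 (mod 1913)
269 ≡ 269 (mod 1913), so the signature is genuine.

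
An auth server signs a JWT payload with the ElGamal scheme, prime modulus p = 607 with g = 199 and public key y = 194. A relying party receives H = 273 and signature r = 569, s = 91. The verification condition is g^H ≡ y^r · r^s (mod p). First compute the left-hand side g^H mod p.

360

199^2 = 39601 ≡ 146
199^4 ≡ 146^2 = 21316 ≡ 71
199^8 ≡ 71^2 = 5041 ≡ 185
199^16 ≡ 185^2 = 34225 ≡ 233
199^32 ≡ 233^2 = 54289 ≡ 266
199^64 ≡ 266^2 = 70756 ≡ 344
199^128 ≡ 344^2 = 118336 ≡ 578
199^256 ≡ 578^2 = 334084 ≡ 234
273 = 256 + 16 + 1, so 199^273 ≡ 234·233·199 ≡ 360 (mod 607)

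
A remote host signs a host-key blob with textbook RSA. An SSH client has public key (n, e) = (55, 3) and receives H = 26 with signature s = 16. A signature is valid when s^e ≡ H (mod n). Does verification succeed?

passes

s^2 ≡ 16^2 = 256 ≡ 36
3 = 2 + 1, so s^3 ≡ 36·16 ≡ 26 (mod 55)
s^3 mod 55 = 26 matches H.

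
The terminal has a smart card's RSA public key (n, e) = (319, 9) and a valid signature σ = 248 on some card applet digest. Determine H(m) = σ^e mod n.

Squares mod 319: σ^1≡248, σ^2≡256, σ^4≡141, σ^8≡103
9 = 8 + 1, so σ^9 ≡ 103·248 ≡ 24 (mod 319)

24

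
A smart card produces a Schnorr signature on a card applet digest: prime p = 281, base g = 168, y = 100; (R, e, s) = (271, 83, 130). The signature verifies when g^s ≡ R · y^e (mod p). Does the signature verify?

verifies

g^s mod p:
Squares mod 281: 168^1≡168, 168^2≡124, 168^4≡202, 168^8≡59, 168^16≡109, 168^32≡79, 168^64≡59, 168^128≡109
130 = 128 + 2, so 168^130 ≡ 109·124 ≡ 28 (mod 281)
R · y^e mod p:
Squares mod 281: 100^1≡100, 100^2≡165, 100^4≡249, 100^8≡181, 100^16≡165, 100^32≡249, 100^64≡181
83 = 64 + 16 + 2 + 1, so 100^83 ≡ 181·165·165·100 ≡ 222 (mod 281)
271·222 = 60162 ≡ 28 (mod 281)
28 ≡ 28 (mod 281); signature holds.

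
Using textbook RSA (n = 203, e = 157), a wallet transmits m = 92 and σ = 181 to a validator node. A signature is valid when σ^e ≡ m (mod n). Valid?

no

σ^2 ≡ 181^2 = 32761 ≡ 78
σ^4 ≡ 78^2 = 6084 ≡ 197
σ^8 ≡ 197^2 = 38809 ≡ 36
σ^16 ≡ 36^2 = 1296 ≡ 78
σ^32 ≡ 78^2 = 6084 ≡ 197
σ^64 ≡ 197^2 = 38809 ≡ 36
σ^128 ≡ 36^2 = 1296 ≡ 78
157 = 128 + 16 + 8 + 4 + 1, so σ^157 ≡ 78·78·36·197·181 ≡ 111 (mod 203)
The recovered value 111 does not match the digest 92.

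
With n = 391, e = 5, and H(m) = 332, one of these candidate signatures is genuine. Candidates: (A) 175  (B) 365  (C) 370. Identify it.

B

Candidate A: 175^5 mod 391 = 337
Candidate B: 365^5 mod 391 = 332
  → matches H(m) = 332
Candidate C: 370^5 mod 391 = 285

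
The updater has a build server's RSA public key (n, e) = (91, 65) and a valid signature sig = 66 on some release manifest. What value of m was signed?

sig^65 mod 91 = 40

40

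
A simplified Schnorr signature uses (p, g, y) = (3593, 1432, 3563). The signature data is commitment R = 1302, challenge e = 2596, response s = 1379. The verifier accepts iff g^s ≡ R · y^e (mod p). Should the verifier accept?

reject

g^s mod p:
Squares mod 3593: 1432^1≡1432, 1432^2≡2614, 1432^4≡2703, 1432^8≡1640, 1432^16≡2036, 1432^32≡2567, 1432^64≡3520, 1432^128≡1736, 1432^256≡2762, 1432^512≡705, 1432^1024≡1191
1379 = 1024 + 256 + 64 + 32 + 2 + 1, so 1432^1379 ≡ 1191·2762·3520·2567·2614·1432 ≡ 2567 (mod 3593)
R · y^e mod p:
Squares mod 3593: 3563^1≡3563, 3563^2≡900, 3563^4≡1575, 3563^8≡1455, 3563^16≡748, 3563^32≡2589, 3563^64≡1976, 3563^128≡2578, 3563^256≡2627, 3563^512≡2569, 3563^1024≡3013, 3563^2048≡2251
2596 = 2048 + 512 + 32 + 4, so 3563^2596 ≡ 2251·2569·2589·1575 ≡ 394 (mod 3593)
1302·394 = 512988 ≡ 2782 (mod 3593)
2567 ≠ 2782; the check fails.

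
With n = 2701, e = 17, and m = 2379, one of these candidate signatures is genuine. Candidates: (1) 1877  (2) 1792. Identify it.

1

Candidate 1: 1877^2 = 3523129 ≡ 1025; 1877^4 ≡ 1025^2 = 1050625 ≡ 2637; 1877^8 ≡ 2637^2 = 6953769 ≡ 1395; 1877^16 ≡ 1395^2 = 1946025 ≡ 1305; 17 = 16 + 1, so 1877^17 ≡ 1305·1877 ≡ 2379 (mod 2701)
  → matches m = 2379
Candidate 2: 1792^2 = 3211264 ≡ 2476; 1792^4 ≡ 2476^2 = 6130576 ≡ 2007; 1792^8 ≡ 2007^2 = 4028049 ≡ 858; 1792^16 ≡ 858^2 = 736164 ≡ 1492; 17 = 16 + 1, so 1792^17 ≡ 1492·1792 ≡ 2375 (mod 2701)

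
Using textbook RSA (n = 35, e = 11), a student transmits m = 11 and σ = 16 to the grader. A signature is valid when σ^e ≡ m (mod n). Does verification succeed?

Squares mod 35: σ^1≡16, σ^2≡11, σ^4≡16, σ^8≡11
11 = 8 + 2 + 1, so σ^11 ≡ 11·11·16 ≡ 11 (mod 35)
Since 11 equals the digest 11, verification succeeds.

passes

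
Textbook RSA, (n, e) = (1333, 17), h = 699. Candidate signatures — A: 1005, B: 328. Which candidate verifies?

A

Candidate A: 1005^2 = 1010025 ≡ 944; 1005^4 ≡ 944^2 = 891136 ≡ 692; 1005^8 ≡ 692^2 = 478864 ≡ 317; 1005^16 ≡ 317^2 = 100489 ≡ 514; 17 = 16 + 1, so 1005^17 ≡ 514·1005 ≡ 699 (mod 1333)
  → matches h = 699
Candidate B: 328^2 = 107584 ≡ 944; 328^4 ≡ 944^2 = 891136 ≡ 692; 328^8 ≡ 692^2 = 478864 ≡ 317; 328^16 ≡ 317^2 = 100489 ≡ 514; 17 = 16 + 1, so 328^17 ≡ 514·328 ≡ 634 (mod 1333)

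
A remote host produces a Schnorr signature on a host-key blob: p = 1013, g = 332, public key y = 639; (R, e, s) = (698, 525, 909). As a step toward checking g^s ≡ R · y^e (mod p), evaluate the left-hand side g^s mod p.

931

Squares mod 1013: 332^1≡332, 332^2≡820, 332^4≡781, 332^8≡135, 332^16≡1004, 332^32≡81, 332^64≡483, 332^128≡299, 332^256≡257, 332^512≡204
909 = 512 + 256 + 128 + 8 + 4 + 1, so 332^909 ≡ 204·257·299·135·781·332 ≡ 931 (mod 1013)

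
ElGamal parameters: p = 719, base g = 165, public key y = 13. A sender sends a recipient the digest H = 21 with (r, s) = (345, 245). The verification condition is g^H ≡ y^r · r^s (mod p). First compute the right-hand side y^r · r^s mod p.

13^2 = 169
13^4 ≡ 169^2 = 28561 ≡ 520
13^8 ≡ 520^2 = 270400 ≡ 56
13^16 ≡ 56^2 = 3136 ≡ 260
13^32 ≡ 260^2 = 67600 ≡ 14
13^64 ≡ 14^2 = 196
13^128 ≡ 196^2 = 38416 ≡ 309
13^256 ≡ 309^2 = 95481 ≡ 573
345 = 256 + 64 + 16 + 8 + 1, so 13^345 ≡ 573·196·260·56·13 ≡ 468 (mod 719)
345^2 = 119025 ≡ 390
345^4 ≡ 390^2 = 152100 ≡ 391
345^8 ≡ 391^2 = 152881 ≡ 453
345^16 ≡ 453^2 = 205209 ≡ 294
345^32 ≡ 294^2 = 86436 ≡ 156
345^64 ≡ 156^2 = 24336 ≡ 609
345^128 ≡ 609^2 = 370881 ≡ 596
245 = 128 + 64 + 32 + 16 + 4 + 1, so 345^245 ≡ 596·609·156·294·391·345 ≡ 544 (mod 719)
y^r · r^s ≡ 468·544 = 254592 ≡ 66 (mod 719)

66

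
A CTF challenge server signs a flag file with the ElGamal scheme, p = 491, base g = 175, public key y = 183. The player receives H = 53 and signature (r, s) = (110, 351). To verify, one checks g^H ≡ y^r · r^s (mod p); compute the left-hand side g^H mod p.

110

175^2 = 30625 ≡ 183
175^4 ≡ 183^2 = 33489 ≡ 101
175^8 ≡ 101^2 = 10201 ≡ 381
175^16 ≡ 381^2 = 145161 ≡ 316
175^32 ≡ 316^2 = 99856 ≡ 183
53 = 32 + 16 + 4 + 1, so 175^53 ≡ 183·316·101·175 ≡ 110 (mod 491)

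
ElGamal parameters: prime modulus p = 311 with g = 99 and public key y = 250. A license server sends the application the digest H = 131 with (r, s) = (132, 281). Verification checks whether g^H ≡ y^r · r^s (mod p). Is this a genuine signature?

genuine

Left side g^H mod p:
99^2 = 9801 ≡ 160
99^4 ≡ 160^2 = 25600 ≡ 98
99^8 ≡ 98^2 = 9604 ≡ 274
99^16 ≡ 274^2 = 75076 ≡ 125
99^32 ≡ 125^2 = 15625 ≡ 75
99^64 ≡ 75^2 = 5625 ≡ 27
99^128 ≡ 27^2 = 729 ≡ 107
131 = 128 + 2 + 1, so 99^131 ≡ 107·160·99 ≡ 241 (mod 311)
Right side y^r · r^s mod p:
250^2 = 62500 ≡ 300
250^4 ≡ 300^2 = 90000 ≡ 121
250^8 ≡ 121^2 = 14641 ≡ 24
250^16 ≡ 24^2 = 576 ≡ 265
250^32 ≡ 265^2 = 70225 ≡ 250
250^64 ≡ 250^2 = 62500 ≡ 300
250^128 ≡ 300^2 = 90000 ≡ 121
132 = 128 + 4, so 250^132 ≡ 121·121 ≡ 24 (mod 311)
132^2 = 17424 ≡ 8
132^4 ≡ 8^2 = 64
132^8 ≡ 64^2 = 4096 ≡ 53
132^16 ≡ 53^2 = 2809 ≡ 10
132^32 ≡ 10^2 = 100
132^64 ≡ 100^2 = 10000 ≡ 48
132^128 ≡ 48^2 = 2304 ≡ 127
132^256 ≡ 127^2 = 16129 ≡ 268
281 = 256 + 16 + 8 + 1, so 132^281 ≡ 268·10·53·132 ≡ 23 (mod 311)
24·23 = 552 ≡ 241 (mod 311)
241 ≡ 241 (mod 311), so the signature is genuine.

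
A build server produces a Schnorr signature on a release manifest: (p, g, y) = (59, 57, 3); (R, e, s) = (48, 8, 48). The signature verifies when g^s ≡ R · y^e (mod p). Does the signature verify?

verifies

g^s mod p:
Squares mod 59: 57^1≡57, 57^2≡4, 57^4≡16, 57^8≡20, 57^16≡46, 57^32≡51
48 = 32 + 16, so 57^48 ≡ 51·46 ≡ 45 (mod 59)
R · y^e mod p:
Squares mod 59: 3^1≡3, 3^2≡9, 3^4≡22, 3^8≡12
3^8 ≡ 12 (mod 59)
48·12 = 576 ≡ 45 (mod 59)
45 ≡ 45 (mod 59); signature holds.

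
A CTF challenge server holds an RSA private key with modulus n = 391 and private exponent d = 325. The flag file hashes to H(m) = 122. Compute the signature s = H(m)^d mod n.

(H(m))^2 ≡ 122^2 = 14884 ≡ 26
(H(m))^4 ≡ 26^2 = 676 ≡ 285
(H(m))^8 ≡ 285^2 = 81225 ≡ 288
(H(m))^16 ≡ 288^2 = 82944 ≡ 52
(H(m))^32 ≡ 52^2 = 2704 ≡ 358
(H(m))^64 ≡ 358^2 = 128164 ≡ 307
(H(m))^128 ≡ 307^2 = 94249 ≡ 18
(H(m))^256 ≡ 18^2 = 324
325 = 256 + 64 + 4 + 1, so (H(m))^325 ≡ 324·307·285·122 ≡ 226 (mod 391)

226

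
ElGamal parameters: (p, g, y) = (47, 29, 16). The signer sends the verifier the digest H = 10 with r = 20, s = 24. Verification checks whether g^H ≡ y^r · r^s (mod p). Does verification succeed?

passes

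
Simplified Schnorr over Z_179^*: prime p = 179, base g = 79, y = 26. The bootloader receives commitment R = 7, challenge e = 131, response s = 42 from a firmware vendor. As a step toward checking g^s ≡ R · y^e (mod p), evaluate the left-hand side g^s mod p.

135

79^2 = 6241 ≡ 155
79^4 ≡ 155^2 = 24025 ≡ 39
79^8 ≡ 39^2 = 1521 ≡ 89
79^16 ≡ 89^2 = 7921 ≡ 45
79^32 ≡ 45^2 = 2025 ≡ 56
42 = 32 + 8 + 2, so 79^42 ≡ 56·89·155 ≡ 135 (mod 179)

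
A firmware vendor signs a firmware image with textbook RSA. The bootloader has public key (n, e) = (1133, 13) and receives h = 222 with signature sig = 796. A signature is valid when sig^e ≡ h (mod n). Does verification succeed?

sig^2 ≡ 796^2 = 633616 ≡ 269
sig^4 ≡ 269^2 = 72361 ≡ 982
sig^8 ≡ 982^2 = 964324 ≡ 141
13 = 8 + 4 + 1, so sig^13 ≡ 141·982·796 ≡ 911 (mod 1133)
sig^13 mod 1133 = 911, but h = 222.

fails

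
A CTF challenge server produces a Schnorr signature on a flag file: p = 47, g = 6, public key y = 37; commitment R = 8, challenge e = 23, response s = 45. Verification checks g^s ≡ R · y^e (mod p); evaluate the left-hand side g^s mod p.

6^2 = 36
6^4 ≡ 36^2 = 1296 ≡ 27
6^8 ≡ 27^2 = 729 ≡ 24
6^16 ≡ 24^2 = 576 ≡ 12
6^32 ≡ 12^2 = 144 ≡ 3
45 = 32 + 8 + 4 + 1, so 6^45 ≡ 3·24·27·6 ≡ 8 (mod 47)

8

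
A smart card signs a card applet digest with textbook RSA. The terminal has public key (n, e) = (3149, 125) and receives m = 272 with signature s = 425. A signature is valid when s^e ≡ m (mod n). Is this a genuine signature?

s^2 ≡ 425^2 = 180625 ≡ 1132
s^4 ≡ 1132^2 = 1281424 ≡ 2930
s^8 ≡ 2930^2 = 8584900 ≡ 726
s^16 ≡ 726^2 = 527076 ≡ 1193
s^32 ≡ 1193^2 = 1423249 ≡ 3050
s^64 ≡ 3050^2 = 9302500 ≡ 354
125 = 64 + 32 + 16 + 8 + 4 + 1, so s^125 ≡ 354·3050·1193·726·2930·425 ≡ 272 (mod 3149)
Since 272 equals the digest 272, verification succeeds.

genuine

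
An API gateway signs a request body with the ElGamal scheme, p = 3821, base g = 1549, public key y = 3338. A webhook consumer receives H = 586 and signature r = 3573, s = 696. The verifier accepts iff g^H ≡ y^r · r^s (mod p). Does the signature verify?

Left side g^H mod p:
1549^2 = 2399401 ≡ 3634
1549^4 ≡ 3634^2 = 13205956 ≡ 580
1549^8 ≡ 580^2 = 336400 ≡ 152
1549^16 ≡ 152^2 = 23104 ≡ 178
1549^32 ≡ 178^2 = 31684 ≡ 1116
1549^64 ≡ 1116^2 = 1245456 ≡ 3631
1549^128 ≡ 3631^2 = 13184161 ≡ 1711
1549^256 ≡ 1711^2 = 2927521 ≡ 635
1549^512 ≡ 635^2 = 403225 ≡ 2020
586 = 512 + 64 + 8 + 2, so 1549^586 ≡ 2020·3631·152·3634 ≡ 434 (mod 3821)
Right side y^r · r^s mod p:
3338^2 = 11142244 ≡ 208
3338^4 ≡ 208^2 = 43264 ≡ 1233
3338^8 ≡ 1233^2 = 1520289 ≡ 3352
3338^16 ≡ 3352^2 = 11235904 ≡ 2164
3338^32 ≡ 2164^2 = 4682896 ≡ 2171
3338^64 ≡ 2171^2 = 4713241 ≡ 1948
3338^128 ≡ 1948^2 = 3794704 ≡ 451
3338^256 ≡ 451^2 = 203401 ≡ 888
3338^512 ≡ 888^2 = 788544 ≡ 1418
3338^1024 ≡ 1418^2 = 2010724 ≡ 878
3338^2048 ≡ 878^2 = 770884 ≡ 2863
3573 = 2048 + 1024 + 256 + 128 + 64 + 32 + 16 + 4 + 1, so 3338^3573 ≡ 2863·878·888·451·1948·2171·2164·1233·3338 ≡ 552 (mod 3821)
3573^2 = 12766329 ≡ 368
3573^4 ≡ 368^2 = 135424 ≡ 1689
3573^8 ≡ 1689^2 = 2852721 ≡ 2255
3573^16 ≡ 2255^2 = 5085025 ≡ 3095
3573^32 ≡ 3095^2 = 9579025 ≡ 3599
3573^64 ≡ 3599^2 = 12952801 ≡ 3432
3573^128 ≡ 3432^2 = 11778624 ≡ 2302
3573^256 ≡ 2302^2 = 5299204 ≡ 3298
3573^512 ≡ 3298^2 = 10876804 ≡ 2238
696 = 512 + 128 + 32 + 16 + 8, so 3573^696 ≡ 2238·2302·3599·3095·2255 ≡ 1759 (mod 3821)
552·1759 = 970968 ≡ 434 (mod 3821)
434 ≡ 434 (mod 3821), so the signature is genuine.

verifies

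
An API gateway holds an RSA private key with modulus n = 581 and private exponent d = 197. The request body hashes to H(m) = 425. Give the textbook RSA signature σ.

563

(H(m))^2 ≡ 425^2 = 180625 ≡ 515
(H(m))^4 ≡ 515^2 = 265225 ≡ 289
(H(m))^8 ≡ 289^2 = 83521 ≡ 438
(H(m))^16 ≡ 438^2 = 191844 ≡ 114
(H(m))^32 ≡ 114^2 = 12996 ≡ 214
(H(m))^64 ≡ 214^2 = 45796 ≡ 478
(H(m))^128 ≡ 478^2 = 228484 ≡ 151
197 = 128 + 64 + 4 + 1, so (H(m))^197 ≡ 151·478·289·425 ≡ 563 (mod 581)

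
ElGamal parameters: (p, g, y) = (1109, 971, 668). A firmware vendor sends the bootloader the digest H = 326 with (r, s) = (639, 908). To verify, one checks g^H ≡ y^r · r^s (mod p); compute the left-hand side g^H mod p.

248

971^2 = 942841 ≡ 191
971^4 ≡ 191^2 = 36481 ≡ 993
971^8 ≡ 993^2 = 986049 ≡ 148
971^16 ≡ 148^2 = 21904 ≡ 833
971^32 ≡ 833^2 = 693889 ≡ 764
971^64 ≡ 764^2 = 583696 ≡ 362
971^128 ≡ 362^2 = 131044 ≡ 182
971^256 ≡ 182^2 = 33124 ≡ 963
326 = 256 + 64 + 4 + 2, so 971^326 ≡ 963·362·993·191 ≡ 248 (mod 1109)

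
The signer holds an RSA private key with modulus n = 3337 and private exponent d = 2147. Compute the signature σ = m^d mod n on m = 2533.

m^2 ≡ 2533^2 = 6416089 ≡ 2375
m^4 ≡ 2375^2 = 5640625 ≡ 1095
m^8 ≡ 1095^2 = 1199025 ≡ 1042
m^16 ≡ 1042^2 = 1085764 ≡ 1239
m^32 ≡ 1239^2 = 1535121 ≡ 101
m^64 ≡ 101^2 = 10201 ≡ 190
m^128 ≡ 190^2 = 36100 ≡ 2730
m^256 ≡ 2730^2 = 7452900 ≡ 1379
m^512 ≡ 1379^2 = 1901641 ≡ 2888
m^1024 ≡ 2888^2 = 8340544 ≡ 1381
m^2048 ≡ 1381^2 = 1907161 ≡ 1734
2147 = 2048 + 64 + 32 + 2 + 1, so m^2147 ≡ 1734·190·101·2375·2533 ≡ 1653 (mod 3337)

1653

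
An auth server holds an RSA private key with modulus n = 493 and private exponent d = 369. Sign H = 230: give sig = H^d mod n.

H^2 ≡ 230^2 = 52900 ≡ 149
H^4 ≡ 149^2 = 22201 ≡ 16
H^8 ≡ 16^2 = 256
H^16 ≡ 256^2 = 65536 ≡ 460
H^32 ≡ 460^2 = 211600 ≡ 103
H^64 ≡ 103^2 = 10609 ≡ 256
H^128 ≡ 256^2 = 65536 ≡ 460
H^256 ≡ 460^2 = 211600 ≡ 103
369 = 256 + 64 + 32 + 16 + 1, so H^369 ≡ 103·256·103·460·230 ≡ 26 (mod 493)

26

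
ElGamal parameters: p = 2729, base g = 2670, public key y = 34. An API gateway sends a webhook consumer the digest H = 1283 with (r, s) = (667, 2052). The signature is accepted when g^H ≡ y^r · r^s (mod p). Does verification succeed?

passes

Left side g^H mod p:
2670^2 = 7128900 ≡ 752
2670^4 ≡ 752^2 = 565504 ≡ 601
2670^8 ≡ 601^2 = 361201 ≡ 973
2670^16 ≡ 973^2 = 946729 ≡ 2495
2670^32 ≡ 2495^2 = 6225025 ≡ 176
2670^64 ≡ 176^2 = 30976 ≡ 957
2670^128 ≡ 957^2 = 915849 ≡ 1634
2670^256 ≡ 1634^2 = 2669956 ≡ 994
2670^512 ≡ 994^2 = 988036 ≡ 138
2670^1024 ≡ 138^2 = 19044 ≡ 2670
1283 = 1024 + 256 + 2 + 1, so 2670^1283 ≡ 2670·994·752·2670 ≡ 2472 (mod 2729)
Right side y^r · r^s mod p:
34^2 = 1156
34^4 ≡ 1156^2 = 1336336 ≡ 1855
34^8 ≡ 1855^2 = 3441025 ≡ 2485
34^16 ≡ 2485^2 = 6175225 ≡ 2227
34^32 ≡ 2227^2 = 4959529 ≡ 936
34^64 ≡ 936^2 = 876096 ≡ 87
34^128 ≡ 87^2 = 7569 ≡ 2111
34^256 ≡ 2111^2 = 4456321 ≡ 2593
34^512 ≡ 2593^2 = 6723649 ≡ 2122
667 = 512 + 128 + 16 + 8 + 2 + 1, so 34^667 ≡ 2122·2111·2227·2485·1156·34 ≡ 250 (mod 2729)
667^2 = 444889 ≡ 62
667^4 ≡ 62^2 = 3844 ≡ 1115
667^8 ≡ 1115^2 = 1243225 ≡ 1530
667^16 ≡ 1530^2 = 2340900 ≡ 2147
667^32 ≡ 2147^2 = 4609609 ≡ 328
667^64 ≡ 328^2 = 107584 ≡ 1153
667^128 ≡ 1153^2 = 1329409 ≡ 386
667^256 ≡ 386^2 = 148996 ≡ 1630
667^512 ≡ 1630^2 = 2656900 ≡ 1583
667^1024 ≡ 1583^2 = 2505889 ≡ 667
667^2048 ≡ 667^2 = 444889 ≡ 62
2052 = 2048 + 4, so 667^2052 ≡ 62·1115 ≡ 905 (mod 2729)
250·905 = 226250 ≡ 2472 (mod 2729)
2472 ≡ 2472 (mod 2729), so the signature is genuine.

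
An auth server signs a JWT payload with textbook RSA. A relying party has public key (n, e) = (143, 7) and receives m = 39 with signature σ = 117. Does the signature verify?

verifies

σ^2 ≡ 117^2 = 13689 ≡ 104
σ^4 ≡ 104^2 = 10816 ≡ 91
7 = 4 + 2 + 1, so σ^7 ≡ 91·104·117 ≡ 39 (mod 143)
39 = m, so the signature checks out.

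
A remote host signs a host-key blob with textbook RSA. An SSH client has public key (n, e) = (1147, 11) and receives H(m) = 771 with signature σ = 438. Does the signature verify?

does not verify

σ^2 ≡ 438^2 = 191844 ≡ 295
σ^4 ≡ 295^2 = 87025 ≡ 1000
σ^8 ≡ 1000^2 = 1000000 ≡ 963
11 = 8 + 2 + 1, so σ^11 ≡ 963·295·438 ≡ 376 (mod 1147)
376 ≠ 771, so verification fails.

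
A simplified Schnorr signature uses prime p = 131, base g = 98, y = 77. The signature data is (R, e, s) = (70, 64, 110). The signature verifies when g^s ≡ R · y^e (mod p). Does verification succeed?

fails

g^s mod p:
98^2 = 9604 ≡ 41
98^4 ≡ 41^2 = 1681 ≡ 109
98^8 ≡ 109^2 = 11881 ≡ 91
98^16 ≡ 91^2 = 8281 ≡ 28
98^32 ≡ 28^2 = 784 ≡ 129
98^64 ≡ 129^2 = 16641 ≡ 4
110 = 64 + 32 + 8 + 4 + 2, so 98^110 ≡ 4·129·91·109·41 ≡ 84 (mod 131)
R · y^e mod p:
77^2 = 5929 ≡ 34
77^4 ≡ 34^2 = 1156 ≡ 108
77^8 ≡ 108^2 = 11664 ≡ 5
77^16 ≡ 5^2 = 25
77^32 ≡ 25^2 = 625 ≡ 101
77^64 ≡ 101^2 = 10201 ≡ 114
70·114 = 7980 ≡ 120 (mod 131)
84 ≠ 120; the check fails.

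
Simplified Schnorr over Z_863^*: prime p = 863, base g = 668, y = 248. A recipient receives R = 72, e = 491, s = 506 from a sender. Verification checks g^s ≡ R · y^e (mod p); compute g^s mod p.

321

668^2 = 446224 ≡ 53
668^4 ≡ 53^2 = 2809 ≡ 220
668^8 ≡ 220^2 = 48400 ≡ 72
668^16 ≡ 72^2 = 5184 ≡ 6
668^32 ≡ 6^2 = 36
668^64 ≡ 36^2 = 1296 ≡ 433
668^128 ≡ 433^2 = 187489 ≡ 218
668^256 ≡ 218^2 = 47524 ≡ 59
506 = 256 + 128 + 64 + 32 + 16 + 8 + 2, so 668^506 ≡ 59·218·433·36·6·72·53 ≡ 321 (mod 863)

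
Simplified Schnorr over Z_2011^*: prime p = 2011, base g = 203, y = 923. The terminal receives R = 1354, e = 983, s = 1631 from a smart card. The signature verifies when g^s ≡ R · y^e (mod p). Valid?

g^s mod p:
203^2 = 41209 ≡ 989
203^4 ≡ 989^2 = 978121 ≡ 775
203^8 ≡ 775^2 = 600625 ≡ 1347
203^16 ≡ 1347^2 = 1814409 ≡ 487
203^32 ≡ 487^2 = 237169 ≡ 1882
203^64 ≡ 1882^2 = 3541924 ≡ 553
203^128 ≡ 553^2 = 305809 ≡ 137
203^256 ≡ 137^2 = 18769 ≡ 670
203^512 ≡ 670^2 = 448900 ≡ 447
203^1024 ≡ 447^2 = 199809 ≡ 720
1631 = 1024 + 512 + 64 + 16 + 8 + 4 + 2 + 1, so 203^1631 ≡ 720·447·553·487·1347·775·989·203 ≡ 665 (mod 2011)
R · y^e mod p:
923^2 = 851929 ≡ 1276
923^4 ≡ 1276^2 = 1628176 ≡ 1277
923^8 ≡ 1277^2 = 1630729 ≡ 1819
923^16 ≡ 1819^2 = 3308761 ≡ 666
923^32 ≡ 666^2 = 443556 ≡ 1136
923^64 ≡ 1136^2 = 1290496 ≡ 1445
923^128 ≡ 1445^2 = 2088025 ≡ 607
923^256 ≡ 607^2 = 368449 ≡ 436
923^512 ≡ 436^2 = 190096 ≡ 1062
983 = 512 + 256 + 128 + 64 + 16 + 4 + 2 + 1, so 923^983 ≡ 1062·436·607·1445·666·1277·1276·923 ≡ 804 (mod 2011)
1354·804 = 1088616 ≡ 665 (mod 2011)
665 ≡ 665 (mod 2011); signature holds.

yes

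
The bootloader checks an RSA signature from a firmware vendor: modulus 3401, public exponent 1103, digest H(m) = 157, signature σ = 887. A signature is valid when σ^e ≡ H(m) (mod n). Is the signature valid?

invalid

σ^2 ≡ 887^2 = 786769 ≡ 1138
σ^4 ≡ 1138^2 = 1295044 ≡ 2664
σ^8 ≡ 2664^2 = 7096896 ≡ 2410
σ^16 ≡ 2410^2 = 5808100 ≡ 2593
σ^32 ≡ 2593^2 = 6723649 ≡ 3273
σ^64 ≡ 3273^2 = 10712529 ≡ 2780
σ^128 ≡ 2780^2 = 7728400 ≡ 1328
σ^256 ≡ 1328^2 = 1763584 ≡ 1866
σ^512 ≡ 1866^2 = 3481956 ≡ 2733
σ^1024 ≡ 2733^2 = 7469289 ≡ 693
1103 = 1024 + 64 + 8 + 4 + 2 + 1, so σ^1103 ≡ 693·2780·2410·2664·1138·887 ≡ 3244 (mod 3401)
σ^1103 mod 3401 = 3244, but H(m) = 157.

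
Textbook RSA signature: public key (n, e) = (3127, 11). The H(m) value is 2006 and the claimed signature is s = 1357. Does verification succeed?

fails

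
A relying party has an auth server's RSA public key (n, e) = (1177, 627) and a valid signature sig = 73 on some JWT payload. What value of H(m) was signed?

sig^2 ≡ 73^2 = 5329 ≡ 621
sig^4 ≡ 621^2 = 385641 ≡ 762
sig^8 ≡ 762^2 = 580644 ≡ 383
sig^16 ≡ 383^2 = 146689 ≡ 741
sig^32 ≡ 741^2 = 549081 ≡ 599
sig^64 ≡ 599^2 = 358801 ≡ 993
sig^128 ≡ 993^2 = 986049 ≡ 900
sig^256 ≡ 900^2 = 810000 ≡ 224
sig^512 ≡ 224^2 = 50176 ≡ 742
627 = 512 + 64 + 32 + 16 + 2 + 1, so sig^627 ≡ 742·993·599·741·621·73 ≡ 204 (mod 1177)

204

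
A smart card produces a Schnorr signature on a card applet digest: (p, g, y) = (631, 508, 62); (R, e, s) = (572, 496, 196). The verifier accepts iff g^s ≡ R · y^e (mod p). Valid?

g^s mod p:
508^2 = 258064 ≡ 616
508^4 ≡ 616^2 = 379456 ≡ 225
508^8 ≡ 225^2 = 50625 ≡ 145
508^16 ≡ 145^2 = 21025 ≡ 202
508^32 ≡ 202^2 = 40804 ≡ 420
508^64 ≡ 420^2 = 176400 ≡ 351
508^128 ≡ 351^2 = 123201 ≡ 156
196 = 128 + 64 + 4, so 508^196 ≡ 156·351·225 ≡ 456 (mod 631)
R · y^e mod p:
62^2 = 3844 ≡ 58
62^4 ≡ 58^2 = 3364 ≡ 209
62^8 ≡ 209^2 = 43681 ≡ 142
62^16 ≡ 142^2 = 20164 ≡ 603
62^32 ≡ 603^2 = 363609 ≡ 153
62^64 ≡ 153^2 = 23409 ≡ 62
62^128 ≡ 62^2 = 3844 ≡ 58
62^256 ≡ 58^2 = 3364 ≡ 209
496 = 256 + 128 + 64 + 32 + 16, so 62^496 ≡ 209·58·62·153·603 ≡ 40 (mod 631)
572·40 = 22880 ≡ 164 (mod 631)
456 ≠ 164; the check fails.

no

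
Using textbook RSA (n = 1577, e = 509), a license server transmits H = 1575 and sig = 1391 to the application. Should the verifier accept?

sig^2 ≡ 1391^2 = 1934881 ≡ 1479
sig^4 ≡ 1479^2 = 2187441 ≡ 142
sig^8 ≡ 142^2 = 20164 ≡ 1240
sig^16 ≡ 1240^2 = 1537600 ≡ 25
sig^32 ≡ 25^2 = 625
sig^64 ≡ 625^2 = 390625 ≡ 1106
sig^128 ≡ 1106^2 = 1223236 ≡ 1061
sig^256 ≡ 1061^2 = 1125721 ≡ 1320
509 = 256 + 128 + 64 + 32 + 16 + 8 + 4 + 1, so sig^509 ≡ 1320·1061·1106·625·25·1240·142·1391 ≡ 1575 (mod 1577)
sig^509 mod 1577 = 1575 matches H.

accept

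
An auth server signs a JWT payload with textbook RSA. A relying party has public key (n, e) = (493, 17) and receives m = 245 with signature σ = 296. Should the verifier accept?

σ^17 mod 493 = 245
σ^17 mod 493 = 245 matches m.

accept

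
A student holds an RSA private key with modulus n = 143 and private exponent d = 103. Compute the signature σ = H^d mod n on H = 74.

61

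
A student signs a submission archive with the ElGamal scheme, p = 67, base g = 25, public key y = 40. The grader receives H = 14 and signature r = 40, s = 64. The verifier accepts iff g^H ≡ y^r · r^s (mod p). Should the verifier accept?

accept

Left side g^H mod p:
Squares mod 67: 25^1≡25, 25^2≡22, 25^4≡15, 25^8≡24
14 = 8 + 4 + 2, so 25^14 ≡ 24·15·22 ≡ 14 (mod 67)
Right side y^r · r^s mod p:
Squares mod 67: 40^1≡40, 40^2≡59, 40^4≡64, 40^8≡9, 40^16≡14, 40^32≡62
40 = 32 + 8, so 40^40 ≡ 62·9 ≡ 22 (mod 67)
Squares mod 67: 40^1≡40, 40^2≡59, 40^4≡64, 40^8≡9, 40^16≡14, 40^32≡62, 40^64≡25
40^64 ≡ 25 (mod 67)
22·25 = 550 ≡ 14 (mod 67)
14 ≡ 14 (mod 67), so the signature is genuine.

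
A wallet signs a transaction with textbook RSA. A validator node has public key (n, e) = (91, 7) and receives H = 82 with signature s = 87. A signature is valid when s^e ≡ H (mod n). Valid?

no

Squares mod 91: s^1≡87, s^2≡16, s^4≡74
7 = 4 + 2 + 1, so s^7 ≡ 74·16·87 ≡ 87 (mod 91)
87 ≠ 82, so verification fails.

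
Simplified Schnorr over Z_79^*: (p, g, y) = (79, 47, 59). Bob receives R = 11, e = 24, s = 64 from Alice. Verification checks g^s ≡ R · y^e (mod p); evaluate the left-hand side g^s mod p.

19

47^2 = 2209 ≡ 76
47^4 ≡ 76^2 = 5776 ≡ 9
47^8 ≡ 9^2 = 81 ≡ 2
47^16 ≡ 2^2 = 4
47^32 ≡ 4^2 = 16
47^64 ≡ 16^2 = 256 ≡ 19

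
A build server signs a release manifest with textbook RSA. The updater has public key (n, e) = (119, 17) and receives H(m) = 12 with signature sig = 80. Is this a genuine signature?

genuine

Squares mod 119: sig^1≡80, sig^2≡93, sig^4≡81, sig^8≡16, sig^16≡18
17 = 16 + 1, so sig^17 ≡ 18·80 ≡ 12 (mod 119)
Since 12 equals the digest 12, verification succeeds.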